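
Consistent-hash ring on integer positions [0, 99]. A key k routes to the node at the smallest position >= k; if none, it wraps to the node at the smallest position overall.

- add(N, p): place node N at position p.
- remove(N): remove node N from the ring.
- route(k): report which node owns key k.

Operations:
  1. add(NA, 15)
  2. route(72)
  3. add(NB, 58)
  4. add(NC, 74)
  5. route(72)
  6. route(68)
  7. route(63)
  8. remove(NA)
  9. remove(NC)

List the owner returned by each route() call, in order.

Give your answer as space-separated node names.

Op 1: add NA@15 -> ring=[15:NA]
Op 2: route key 72: none >= 72, wrap to smallest pos 15 -> NA
Op 3: add NB@58 -> ring=[15:NA,58:NB]
Op 4: add NC@74 -> ring=[15:NA,58:NB,74:NC]
Op 5: route key 72: smallest pos >= 72 is 74 -> NC
Op 6: route key 68: smallest pos >= 68 is 74 -> NC
Op 7: route key 63: smallest pos >= 63 is 74 -> NC
Op 8: remove NA -> ring=[58:NB,74:NC]
Op 9: remove NC -> ring=[58:NB]

Answer: NA NC NC NC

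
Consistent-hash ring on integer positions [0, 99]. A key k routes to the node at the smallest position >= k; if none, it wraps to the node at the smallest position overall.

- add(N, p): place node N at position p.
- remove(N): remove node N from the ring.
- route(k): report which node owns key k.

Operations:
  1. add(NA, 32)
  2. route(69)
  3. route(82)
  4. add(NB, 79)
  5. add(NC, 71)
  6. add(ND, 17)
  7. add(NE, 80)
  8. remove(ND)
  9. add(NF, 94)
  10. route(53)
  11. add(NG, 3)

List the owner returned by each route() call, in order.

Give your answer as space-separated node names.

Op 1: add NA@32 -> ring=[32:NA]
Op 2: route key 69: none >= 69, wrap to smallest pos 32 -> NA
Op 3: route key 82: none >= 82, wrap to smallest pos 32 -> NA
Op 4: add NB@79 -> ring=[32:NA,79:NB]
Op 5: add NC@71 -> ring=[32:NA,71:NC,79:NB]
Op 6: add ND@17 -> ring=[17:ND,32:NA,71:NC,79:NB]
Op 7: add NE@80 -> ring=[17:ND,32:NA,71:NC,79:NB,80:NE]
Op 8: remove ND -> ring=[32:NA,71:NC,79:NB,80:NE]
Op 9: add NF@94 -> ring=[32:NA,71:NC,79:NB,80:NE,94:NF]
Op 10: route key 53: smallest pos >= 53 is 71 -> NC
Op 11: add NG@3 -> ring=[3:NG,32:NA,71:NC,79:NB,80:NE,94:NF]

Answer: NA NA NC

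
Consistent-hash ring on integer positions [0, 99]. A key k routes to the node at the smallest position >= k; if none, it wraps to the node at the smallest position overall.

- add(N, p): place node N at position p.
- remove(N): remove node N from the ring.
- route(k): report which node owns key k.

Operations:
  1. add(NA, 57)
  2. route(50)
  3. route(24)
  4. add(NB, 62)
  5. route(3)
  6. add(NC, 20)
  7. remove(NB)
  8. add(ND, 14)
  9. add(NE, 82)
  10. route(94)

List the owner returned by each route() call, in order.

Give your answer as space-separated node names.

Op 1: add NA@57 -> ring=[57:NA]
Op 2: route key 50: smallest pos >= 50 is 57 -> NA
Op 3: route key 24: smallest pos >= 24 is 57 -> NA
Op 4: add NB@62 -> ring=[57:NA,62:NB]
Op 5: route key 3: smallest pos >= 3 is 57 -> NA
Op 6: add NC@20 -> ring=[20:NC,57:NA,62:NB]
Op 7: remove NB -> ring=[20:NC,57:NA]
Op 8: add ND@14 -> ring=[14:ND,20:NC,57:NA]
Op 9: add NE@82 -> ring=[14:ND,20:NC,57:NA,82:NE]
Op 10: route key 94: none >= 94, wrap to smallest pos 14 -> ND

Answer: NA NA NA ND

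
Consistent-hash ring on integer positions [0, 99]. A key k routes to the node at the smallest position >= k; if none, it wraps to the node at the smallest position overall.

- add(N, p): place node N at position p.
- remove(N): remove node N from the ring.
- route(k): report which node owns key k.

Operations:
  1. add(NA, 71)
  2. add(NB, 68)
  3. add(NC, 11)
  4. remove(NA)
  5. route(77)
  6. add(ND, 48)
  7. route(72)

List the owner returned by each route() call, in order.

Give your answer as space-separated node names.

Answer: NC NC

Derivation:
Op 1: add NA@71 -> ring=[71:NA]
Op 2: add NB@68 -> ring=[68:NB,71:NA]
Op 3: add NC@11 -> ring=[11:NC,68:NB,71:NA]
Op 4: remove NA -> ring=[11:NC,68:NB]
Op 5: route key 77: none >= 77, wrap to smallest pos 11 -> NC
Op 6: add ND@48 -> ring=[11:NC,48:ND,68:NB]
Op 7: route key 72: none >= 72, wrap to smallest pos 11 -> NC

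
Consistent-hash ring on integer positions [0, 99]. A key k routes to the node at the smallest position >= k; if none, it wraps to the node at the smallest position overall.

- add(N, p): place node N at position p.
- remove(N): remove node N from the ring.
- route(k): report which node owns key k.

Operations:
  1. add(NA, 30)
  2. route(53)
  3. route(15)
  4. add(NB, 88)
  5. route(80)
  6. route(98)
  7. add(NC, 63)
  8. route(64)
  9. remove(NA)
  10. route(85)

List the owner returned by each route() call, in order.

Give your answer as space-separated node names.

Answer: NA NA NB NA NB NB

Derivation:
Op 1: add NA@30 -> ring=[30:NA]
Op 2: route key 53: none >= 53, wrap to smallest pos 30 -> NA
Op 3: route key 15: smallest pos >= 15 is 30 -> NA
Op 4: add NB@88 -> ring=[30:NA,88:NB]
Op 5: route key 80: smallest pos >= 80 is 88 -> NB
Op 6: route key 98: none >= 98, wrap to smallest pos 30 -> NA
Op 7: add NC@63 -> ring=[30:NA,63:NC,88:NB]
Op 8: route key 64: smallest pos >= 64 is 88 -> NB
Op 9: remove NA -> ring=[63:NC,88:NB]
Op 10: route key 85: smallest pos >= 85 is 88 -> NB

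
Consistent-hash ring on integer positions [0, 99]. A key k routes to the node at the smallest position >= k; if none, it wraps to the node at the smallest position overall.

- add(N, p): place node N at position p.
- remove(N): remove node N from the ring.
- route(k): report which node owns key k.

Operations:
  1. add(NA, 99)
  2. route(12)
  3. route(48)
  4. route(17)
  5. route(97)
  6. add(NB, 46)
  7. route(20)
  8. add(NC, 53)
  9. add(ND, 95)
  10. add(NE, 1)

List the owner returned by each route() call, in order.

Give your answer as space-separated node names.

Op 1: add NA@99 -> ring=[99:NA]
Op 2: route key 12: smallest pos >= 12 is 99 -> NA
Op 3: route key 48: smallest pos >= 48 is 99 -> NA
Op 4: route key 17: smallest pos >= 17 is 99 -> NA
Op 5: route key 97: smallest pos >= 97 is 99 -> NA
Op 6: add NB@46 -> ring=[46:NB,99:NA]
Op 7: route key 20: smallest pos >= 20 is 46 -> NB
Op 8: add NC@53 -> ring=[46:NB,53:NC,99:NA]
Op 9: add ND@95 -> ring=[46:NB,53:NC,95:ND,99:NA]
Op 10: add NE@1 -> ring=[1:NE,46:NB,53:NC,95:ND,99:NA]

Answer: NA NA NA NA NB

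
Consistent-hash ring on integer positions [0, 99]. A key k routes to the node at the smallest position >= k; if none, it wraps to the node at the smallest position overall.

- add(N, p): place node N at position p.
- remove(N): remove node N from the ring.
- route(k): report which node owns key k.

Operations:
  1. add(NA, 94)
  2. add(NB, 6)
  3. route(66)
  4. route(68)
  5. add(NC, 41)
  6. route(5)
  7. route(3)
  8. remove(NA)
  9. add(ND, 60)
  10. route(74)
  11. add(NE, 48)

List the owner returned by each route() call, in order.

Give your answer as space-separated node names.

Answer: NA NA NB NB NB

Derivation:
Op 1: add NA@94 -> ring=[94:NA]
Op 2: add NB@6 -> ring=[6:NB,94:NA]
Op 3: route key 66: smallest pos >= 66 is 94 -> NA
Op 4: route key 68: smallest pos >= 68 is 94 -> NA
Op 5: add NC@41 -> ring=[6:NB,41:NC,94:NA]
Op 6: route key 5: smallest pos >= 5 is 6 -> NB
Op 7: route key 3: smallest pos >= 3 is 6 -> NB
Op 8: remove NA -> ring=[6:NB,41:NC]
Op 9: add ND@60 -> ring=[6:NB,41:NC,60:ND]
Op 10: route key 74: none >= 74, wrap to smallest pos 6 -> NB
Op 11: add NE@48 -> ring=[6:NB,41:NC,48:NE,60:ND]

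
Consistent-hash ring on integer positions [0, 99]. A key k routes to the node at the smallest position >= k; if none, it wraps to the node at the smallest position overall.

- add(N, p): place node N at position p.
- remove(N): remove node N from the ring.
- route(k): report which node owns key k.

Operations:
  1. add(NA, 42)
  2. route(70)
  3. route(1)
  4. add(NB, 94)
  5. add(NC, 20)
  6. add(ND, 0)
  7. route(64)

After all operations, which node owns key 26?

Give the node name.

Answer: NA

Derivation:
Op 1: add NA@42 -> ring=[42:NA]
Op 2: route key 70: none >= 70, wrap to smallest pos 42 -> NA
Op 3: route key 1: smallest pos >= 1 is 42 -> NA
Op 4: add NB@94 -> ring=[42:NA,94:NB]
Op 5: add NC@20 -> ring=[20:NC,42:NA,94:NB]
Op 6: add ND@0 -> ring=[0:ND,20:NC,42:NA,94:NB]
Op 7: route key 64: smallest pos >= 64 is 94 -> NB
Final route key 26: smallest pos >= 26 is 42 -> NA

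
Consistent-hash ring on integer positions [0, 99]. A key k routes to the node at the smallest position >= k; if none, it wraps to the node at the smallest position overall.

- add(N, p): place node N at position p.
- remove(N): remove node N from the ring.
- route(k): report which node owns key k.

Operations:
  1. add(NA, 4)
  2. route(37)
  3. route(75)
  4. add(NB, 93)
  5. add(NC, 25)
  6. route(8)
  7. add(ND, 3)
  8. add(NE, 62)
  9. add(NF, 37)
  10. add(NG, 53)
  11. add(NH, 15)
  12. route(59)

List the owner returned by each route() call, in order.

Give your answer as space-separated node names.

Op 1: add NA@4 -> ring=[4:NA]
Op 2: route key 37: none >= 37, wrap to smallest pos 4 -> NA
Op 3: route key 75: none >= 75, wrap to smallest pos 4 -> NA
Op 4: add NB@93 -> ring=[4:NA,93:NB]
Op 5: add NC@25 -> ring=[4:NA,25:NC,93:NB]
Op 6: route key 8: smallest pos >= 8 is 25 -> NC
Op 7: add ND@3 -> ring=[3:ND,4:NA,25:NC,93:NB]
Op 8: add NE@62 -> ring=[3:ND,4:NA,25:NC,62:NE,93:NB]
Op 9: add NF@37 -> ring=[3:ND,4:NA,25:NC,37:NF,62:NE,93:NB]
Op 10: add NG@53 -> ring=[3:ND,4:NA,25:NC,37:NF,53:NG,62:NE,93:NB]
Op 11: add NH@15 -> ring=[3:ND,4:NA,15:NH,25:NC,37:NF,53:NG,62:NE,93:NB]
Op 12: route key 59: smallest pos >= 59 is 62 -> NE

Answer: NA NA NC NE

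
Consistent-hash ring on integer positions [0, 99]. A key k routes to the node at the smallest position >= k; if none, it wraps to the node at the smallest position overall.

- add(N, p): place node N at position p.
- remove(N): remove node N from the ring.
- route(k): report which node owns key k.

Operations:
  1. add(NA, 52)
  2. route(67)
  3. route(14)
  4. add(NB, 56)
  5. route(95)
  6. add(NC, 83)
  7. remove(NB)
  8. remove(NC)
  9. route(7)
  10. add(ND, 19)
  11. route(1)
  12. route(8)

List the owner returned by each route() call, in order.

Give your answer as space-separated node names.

Answer: NA NA NA NA ND ND

Derivation:
Op 1: add NA@52 -> ring=[52:NA]
Op 2: route key 67: none >= 67, wrap to smallest pos 52 -> NA
Op 3: route key 14: smallest pos >= 14 is 52 -> NA
Op 4: add NB@56 -> ring=[52:NA,56:NB]
Op 5: route key 95: none >= 95, wrap to smallest pos 52 -> NA
Op 6: add NC@83 -> ring=[52:NA,56:NB,83:NC]
Op 7: remove NB -> ring=[52:NA,83:NC]
Op 8: remove NC -> ring=[52:NA]
Op 9: route key 7: smallest pos >= 7 is 52 -> NA
Op 10: add ND@19 -> ring=[19:ND,52:NA]
Op 11: route key 1: smallest pos >= 1 is 19 -> ND
Op 12: route key 8: smallest pos >= 8 is 19 -> ND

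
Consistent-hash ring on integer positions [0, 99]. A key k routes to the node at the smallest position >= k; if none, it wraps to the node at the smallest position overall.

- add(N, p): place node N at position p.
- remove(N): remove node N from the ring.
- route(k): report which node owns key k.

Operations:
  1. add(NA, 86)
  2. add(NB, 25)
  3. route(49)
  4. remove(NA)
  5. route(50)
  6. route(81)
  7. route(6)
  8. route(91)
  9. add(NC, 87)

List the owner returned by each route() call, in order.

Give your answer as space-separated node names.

Op 1: add NA@86 -> ring=[86:NA]
Op 2: add NB@25 -> ring=[25:NB,86:NA]
Op 3: route key 49: smallest pos >= 49 is 86 -> NA
Op 4: remove NA -> ring=[25:NB]
Op 5: route key 50: none >= 50, wrap to smallest pos 25 -> NB
Op 6: route key 81: none >= 81, wrap to smallest pos 25 -> NB
Op 7: route key 6: smallest pos >= 6 is 25 -> NB
Op 8: route key 91: none >= 91, wrap to smallest pos 25 -> NB
Op 9: add NC@87 -> ring=[25:NB,87:NC]

Answer: NA NB NB NB NB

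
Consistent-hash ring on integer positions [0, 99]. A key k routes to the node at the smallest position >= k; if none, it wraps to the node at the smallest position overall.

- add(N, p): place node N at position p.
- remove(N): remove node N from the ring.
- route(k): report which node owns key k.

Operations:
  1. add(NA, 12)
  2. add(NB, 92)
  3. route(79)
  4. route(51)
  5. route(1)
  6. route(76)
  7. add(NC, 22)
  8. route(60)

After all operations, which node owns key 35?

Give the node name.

Op 1: add NA@12 -> ring=[12:NA]
Op 2: add NB@92 -> ring=[12:NA,92:NB]
Op 3: route key 79: smallest pos >= 79 is 92 -> NB
Op 4: route key 51: smallest pos >= 51 is 92 -> NB
Op 5: route key 1: smallest pos >= 1 is 12 -> NA
Op 6: route key 76: smallest pos >= 76 is 92 -> NB
Op 7: add NC@22 -> ring=[12:NA,22:NC,92:NB]
Op 8: route key 60: smallest pos >= 60 is 92 -> NB
Final route key 35: smallest pos >= 35 is 92 -> NB

Answer: NB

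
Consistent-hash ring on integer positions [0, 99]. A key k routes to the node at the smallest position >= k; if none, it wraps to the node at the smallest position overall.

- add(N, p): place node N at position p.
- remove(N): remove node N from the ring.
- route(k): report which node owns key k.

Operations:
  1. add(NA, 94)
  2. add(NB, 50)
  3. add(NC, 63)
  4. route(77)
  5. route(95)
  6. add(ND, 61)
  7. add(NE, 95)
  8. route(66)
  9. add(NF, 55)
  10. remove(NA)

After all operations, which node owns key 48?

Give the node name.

Op 1: add NA@94 -> ring=[94:NA]
Op 2: add NB@50 -> ring=[50:NB,94:NA]
Op 3: add NC@63 -> ring=[50:NB,63:NC,94:NA]
Op 4: route key 77: smallest pos >= 77 is 94 -> NA
Op 5: route key 95: none >= 95, wrap to smallest pos 50 -> NB
Op 6: add ND@61 -> ring=[50:NB,61:ND,63:NC,94:NA]
Op 7: add NE@95 -> ring=[50:NB,61:ND,63:NC,94:NA,95:NE]
Op 8: route key 66: smallest pos >= 66 is 94 -> NA
Op 9: add NF@55 -> ring=[50:NB,55:NF,61:ND,63:NC,94:NA,95:NE]
Op 10: remove NA -> ring=[50:NB,55:NF,61:ND,63:NC,95:NE]
Final route key 48: smallest pos >= 48 is 50 -> NB

Answer: NB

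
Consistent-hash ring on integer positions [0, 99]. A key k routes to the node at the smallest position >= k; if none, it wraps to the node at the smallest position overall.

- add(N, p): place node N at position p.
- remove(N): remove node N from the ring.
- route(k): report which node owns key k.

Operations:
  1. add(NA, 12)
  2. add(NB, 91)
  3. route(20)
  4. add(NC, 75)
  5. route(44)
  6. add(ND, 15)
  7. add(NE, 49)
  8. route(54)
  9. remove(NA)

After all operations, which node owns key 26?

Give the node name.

Op 1: add NA@12 -> ring=[12:NA]
Op 2: add NB@91 -> ring=[12:NA,91:NB]
Op 3: route key 20: smallest pos >= 20 is 91 -> NB
Op 4: add NC@75 -> ring=[12:NA,75:NC,91:NB]
Op 5: route key 44: smallest pos >= 44 is 75 -> NC
Op 6: add ND@15 -> ring=[12:NA,15:ND,75:NC,91:NB]
Op 7: add NE@49 -> ring=[12:NA,15:ND,49:NE,75:NC,91:NB]
Op 8: route key 54: smallest pos >= 54 is 75 -> NC
Op 9: remove NA -> ring=[15:ND,49:NE,75:NC,91:NB]
Final route key 26: smallest pos >= 26 is 49 -> NE

Answer: NE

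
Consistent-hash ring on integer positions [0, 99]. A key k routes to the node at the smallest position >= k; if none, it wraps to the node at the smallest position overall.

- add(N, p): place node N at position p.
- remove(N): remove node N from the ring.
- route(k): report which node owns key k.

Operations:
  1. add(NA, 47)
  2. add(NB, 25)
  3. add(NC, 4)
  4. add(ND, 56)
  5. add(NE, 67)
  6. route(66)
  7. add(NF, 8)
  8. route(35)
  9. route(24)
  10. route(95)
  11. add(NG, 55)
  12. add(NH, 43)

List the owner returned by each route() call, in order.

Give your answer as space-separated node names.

Answer: NE NA NB NC

Derivation:
Op 1: add NA@47 -> ring=[47:NA]
Op 2: add NB@25 -> ring=[25:NB,47:NA]
Op 3: add NC@4 -> ring=[4:NC,25:NB,47:NA]
Op 4: add ND@56 -> ring=[4:NC,25:NB,47:NA,56:ND]
Op 5: add NE@67 -> ring=[4:NC,25:NB,47:NA,56:ND,67:NE]
Op 6: route key 66: smallest pos >= 66 is 67 -> NE
Op 7: add NF@8 -> ring=[4:NC,8:NF,25:NB,47:NA,56:ND,67:NE]
Op 8: route key 35: smallest pos >= 35 is 47 -> NA
Op 9: route key 24: smallest pos >= 24 is 25 -> NB
Op 10: route key 95: none >= 95, wrap to smallest pos 4 -> NC
Op 11: add NG@55 -> ring=[4:NC,8:NF,25:NB,47:NA,55:NG,56:ND,67:NE]
Op 12: add NH@43 -> ring=[4:NC,8:NF,25:NB,43:NH,47:NA,55:NG,56:ND,67:NE]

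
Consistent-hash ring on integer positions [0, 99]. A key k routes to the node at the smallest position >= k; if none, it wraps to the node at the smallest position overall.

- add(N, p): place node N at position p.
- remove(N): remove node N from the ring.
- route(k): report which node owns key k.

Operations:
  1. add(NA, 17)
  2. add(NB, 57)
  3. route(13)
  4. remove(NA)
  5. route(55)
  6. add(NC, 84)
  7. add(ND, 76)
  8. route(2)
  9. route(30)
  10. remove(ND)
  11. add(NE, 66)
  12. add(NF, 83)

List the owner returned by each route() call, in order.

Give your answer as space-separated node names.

Answer: NA NB NB NB

Derivation:
Op 1: add NA@17 -> ring=[17:NA]
Op 2: add NB@57 -> ring=[17:NA,57:NB]
Op 3: route key 13: smallest pos >= 13 is 17 -> NA
Op 4: remove NA -> ring=[57:NB]
Op 5: route key 55: smallest pos >= 55 is 57 -> NB
Op 6: add NC@84 -> ring=[57:NB,84:NC]
Op 7: add ND@76 -> ring=[57:NB,76:ND,84:NC]
Op 8: route key 2: smallest pos >= 2 is 57 -> NB
Op 9: route key 30: smallest pos >= 30 is 57 -> NB
Op 10: remove ND -> ring=[57:NB,84:NC]
Op 11: add NE@66 -> ring=[57:NB,66:NE,84:NC]
Op 12: add NF@83 -> ring=[57:NB,66:NE,83:NF,84:NC]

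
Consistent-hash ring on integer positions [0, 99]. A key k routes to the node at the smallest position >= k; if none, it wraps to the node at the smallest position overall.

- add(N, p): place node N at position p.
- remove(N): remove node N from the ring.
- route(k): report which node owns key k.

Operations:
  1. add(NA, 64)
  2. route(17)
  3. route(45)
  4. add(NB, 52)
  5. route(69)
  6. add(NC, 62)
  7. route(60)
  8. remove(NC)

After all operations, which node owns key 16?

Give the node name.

Answer: NB

Derivation:
Op 1: add NA@64 -> ring=[64:NA]
Op 2: route key 17: smallest pos >= 17 is 64 -> NA
Op 3: route key 45: smallest pos >= 45 is 64 -> NA
Op 4: add NB@52 -> ring=[52:NB,64:NA]
Op 5: route key 69: none >= 69, wrap to smallest pos 52 -> NB
Op 6: add NC@62 -> ring=[52:NB,62:NC,64:NA]
Op 7: route key 60: smallest pos >= 60 is 62 -> NC
Op 8: remove NC -> ring=[52:NB,64:NA]
Final route key 16: smallest pos >= 16 is 52 -> NB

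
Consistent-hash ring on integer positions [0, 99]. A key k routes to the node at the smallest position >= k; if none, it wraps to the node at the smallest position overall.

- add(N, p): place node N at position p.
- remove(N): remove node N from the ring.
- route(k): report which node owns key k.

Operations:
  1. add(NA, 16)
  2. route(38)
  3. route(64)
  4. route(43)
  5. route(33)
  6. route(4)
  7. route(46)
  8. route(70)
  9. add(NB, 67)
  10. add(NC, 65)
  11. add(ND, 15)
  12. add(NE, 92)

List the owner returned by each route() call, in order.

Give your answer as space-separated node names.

Op 1: add NA@16 -> ring=[16:NA]
Op 2: route key 38: none >= 38, wrap to smallest pos 16 -> NA
Op 3: route key 64: none >= 64, wrap to smallest pos 16 -> NA
Op 4: route key 43: none >= 43, wrap to smallest pos 16 -> NA
Op 5: route key 33: none >= 33, wrap to smallest pos 16 -> NA
Op 6: route key 4: smallest pos >= 4 is 16 -> NA
Op 7: route key 46: none >= 46, wrap to smallest pos 16 -> NA
Op 8: route key 70: none >= 70, wrap to smallest pos 16 -> NA
Op 9: add NB@67 -> ring=[16:NA,67:NB]
Op 10: add NC@65 -> ring=[16:NA,65:NC,67:NB]
Op 11: add ND@15 -> ring=[15:ND,16:NA,65:NC,67:NB]
Op 12: add NE@92 -> ring=[15:ND,16:NA,65:NC,67:NB,92:NE]

Answer: NA NA NA NA NA NA NA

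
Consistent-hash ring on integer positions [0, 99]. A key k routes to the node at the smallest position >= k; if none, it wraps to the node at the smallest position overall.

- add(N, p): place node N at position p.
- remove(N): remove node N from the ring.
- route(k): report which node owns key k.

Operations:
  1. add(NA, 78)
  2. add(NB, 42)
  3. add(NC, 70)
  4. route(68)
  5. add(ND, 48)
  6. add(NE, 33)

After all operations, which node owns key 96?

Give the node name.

Op 1: add NA@78 -> ring=[78:NA]
Op 2: add NB@42 -> ring=[42:NB,78:NA]
Op 3: add NC@70 -> ring=[42:NB,70:NC,78:NA]
Op 4: route key 68: smallest pos >= 68 is 70 -> NC
Op 5: add ND@48 -> ring=[42:NB,48:ND,70:NC,78:NA]
Op 6: add NE@33 -> ring=[33:NE,42:NB,48:ND,70:NC,78:NA]
Final route key 96: none >= 96, wrap to smallest pos 33 -> NE

Answer: NE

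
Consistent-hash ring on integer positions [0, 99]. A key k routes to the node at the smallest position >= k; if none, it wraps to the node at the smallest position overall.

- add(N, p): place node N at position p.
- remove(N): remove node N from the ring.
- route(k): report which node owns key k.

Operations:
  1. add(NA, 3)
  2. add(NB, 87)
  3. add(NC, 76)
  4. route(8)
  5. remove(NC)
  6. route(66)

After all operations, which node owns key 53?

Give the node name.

Op 1: add NA@3 -> ring=[3:NA]
Op 2: add NB@87 -> ring=[3:NA,87:NB]
Op 3: add NC@76 -> ring=[3:NA,76:NC,87:NB]
Op 4: route key 8: smallest pos >= 8 is 76 -> NC
Op 5: remove NC -> ring=[3:NA,87:NB]
Op 6: route key 66: smallest pos >= 66 is 87 -> NB
Final route key 53: smallest pos >= 53 is 87 -> NB

Answer: NB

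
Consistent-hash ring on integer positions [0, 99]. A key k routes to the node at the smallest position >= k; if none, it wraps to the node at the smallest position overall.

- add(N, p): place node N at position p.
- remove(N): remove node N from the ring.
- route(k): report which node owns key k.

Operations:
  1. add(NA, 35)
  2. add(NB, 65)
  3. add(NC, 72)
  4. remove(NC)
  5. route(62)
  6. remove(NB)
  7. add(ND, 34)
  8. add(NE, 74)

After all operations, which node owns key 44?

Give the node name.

Op 1: add NA@35 -> ring=[35:NA]
Op 2: add NB@65 -> ring=[35:NA,65:NB]
Op 3: add NC@72 -> ring=[35:NA,65:NB,72:NC]
Op 4: remove NC -> ring=[35:NA,65:NB]
Op 5: route key 62: smallest pos >= 62 is 65 -> NB
Op 6: remove NB -> ring=[35:NA]
Op 7: add ND@34 -> ring=[34:ND,35:NA]
Op 8: add NE@74 -> ring=[34:ND,35:NA,74:NE]
Final route key 44: smallest pos >= 44 is 74 -> NE

Answer: NE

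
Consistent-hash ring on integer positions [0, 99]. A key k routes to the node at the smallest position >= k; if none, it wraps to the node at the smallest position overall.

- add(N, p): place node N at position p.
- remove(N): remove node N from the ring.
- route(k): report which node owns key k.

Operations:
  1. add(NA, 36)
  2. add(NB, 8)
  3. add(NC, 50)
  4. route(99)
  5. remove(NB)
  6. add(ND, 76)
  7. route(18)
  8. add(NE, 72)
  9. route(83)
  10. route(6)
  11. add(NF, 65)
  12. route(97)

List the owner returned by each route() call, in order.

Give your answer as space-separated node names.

Op 1: add NA@36 -> ring=[36:NA]
Op 2: add NB@8 -> ring=[8:NB,36:NA]
Op 3: add NC@50 -> ring=[8:NB,36:NA,50:NC]
Op 4: route key 99: none >= 99, wrap to smallest pos 8 -> NB
Op 5: remove NB -> ring=[36:NA,50:NC]
Op 6: add ND@76 -> ring=[36:NA,50:NC,76:ND]
Op 7: route key 18: smallest pos >= 18 is 36 -> NA
Op 8: add NE@72 -> ring=[36:NA,50:NC,72:NE,76:ND]
Op 9: route key 83: none >= 83, wrap to smallest pos 36 -> NA
Op 10: route key 6: smallest pos >= 6 is 36 -> NA
Op 11: add NF@65 -> ring=[36:NA,50:NC,65:NF,72:NE,76:ND]
Op 12: route key 97: none >= 97, wrap to smallest pos 36 -> NA

Answer: NB NA NA NA NA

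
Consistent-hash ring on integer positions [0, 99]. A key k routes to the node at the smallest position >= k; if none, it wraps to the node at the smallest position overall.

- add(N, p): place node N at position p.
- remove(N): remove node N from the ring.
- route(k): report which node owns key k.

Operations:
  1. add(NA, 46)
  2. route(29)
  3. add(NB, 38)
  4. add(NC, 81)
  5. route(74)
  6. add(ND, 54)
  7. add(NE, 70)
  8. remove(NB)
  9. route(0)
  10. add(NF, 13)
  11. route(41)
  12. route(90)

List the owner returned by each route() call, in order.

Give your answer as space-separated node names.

Answer: NA NC NA NA NF

Derivation:
Op 1: add NA@46 -> ring=[46:NA]
Op 2: route key 29: smallest pos >= 29 is 46 -> NA
Op 3: add NB@38 -> ring=[38:NB,46:NA]
Op 4: add NC@81 -> ring=[38:NB,46:NA,81:NC]
Op 5: route key 74: smallest pos >= 74 is 81 -> NC
Op 6: add ND@54 -> ring=[38:NB,46:NA,54:ND,81:NC]
Op 7: add NE@70 -> ring=[38:NB,46:NA,54:ND,70:NE,81:NC]
Op 8: remove NB -> ring=[46:NA,54:ND,70:NE,81:NC]
Op 9: route key 0: smallest pos >= 0 is 46 -> NA
Op 10: add NF@13 -> ring=[13:NF,46:NA,54:ND,70:NE,81:NC]
Op 11: route key 41: smallest pos >= 41 is 46 -> NA
Op 12: route key 90: none >= 90, wrap to smallest pos 13 -> NF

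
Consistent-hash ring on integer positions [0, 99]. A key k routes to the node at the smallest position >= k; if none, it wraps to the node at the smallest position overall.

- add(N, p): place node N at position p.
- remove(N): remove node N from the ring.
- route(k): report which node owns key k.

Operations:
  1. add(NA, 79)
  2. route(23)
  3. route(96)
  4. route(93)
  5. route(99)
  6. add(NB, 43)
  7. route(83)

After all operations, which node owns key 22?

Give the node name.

Op 1: add NA@79 -> ring=[79:NA]
Op 2: route key 23: smallest pos >= 23 is 79 -> NA
Op 3: route key 96: none >= 96, wrap to smallest pos 79 -> NA
Op 4: route key 93: none >= 93, wrap to smallest pos 79 -> NA
Op 5: route key 99: none >= 99, wrap to smallest pos 79 -> NA
Op 6: add NB@43 -> ring=[43:NB,79:NA]
Op 7: route key 83: none >= 83, wrap to smallest pos 43 -> NB
Final route key 22: smallest pos >= 22 is 43 -> NB

Answer: NB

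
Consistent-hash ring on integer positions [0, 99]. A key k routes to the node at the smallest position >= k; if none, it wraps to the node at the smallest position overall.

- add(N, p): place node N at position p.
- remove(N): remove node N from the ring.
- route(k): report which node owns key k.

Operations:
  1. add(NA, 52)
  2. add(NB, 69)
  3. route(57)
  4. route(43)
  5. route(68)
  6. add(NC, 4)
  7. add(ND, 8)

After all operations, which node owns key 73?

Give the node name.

Op 1: add NA@52 -> ring=[52:NA]
Op 2: add NB@69 -> ring=[52:NA,69:NB]
Op 3: route key 57: smallest pos >= 57 is 69 -> NB
Op 4: route key 43: smallest pos >= 43 is 52 -> NA
Op 5: route key 68: smallest pos >= 68 is 69 -> NB
Op 6: add NC@4 -> ring=[4:NC,52:NA,69:NB]
Op 7: add ND@8 -> ring=[4:NC,8:ND,52:NA,69:NB]
Final route key 73: none >= 73, wrap to smallest pos 4 -> NC

Answer: NC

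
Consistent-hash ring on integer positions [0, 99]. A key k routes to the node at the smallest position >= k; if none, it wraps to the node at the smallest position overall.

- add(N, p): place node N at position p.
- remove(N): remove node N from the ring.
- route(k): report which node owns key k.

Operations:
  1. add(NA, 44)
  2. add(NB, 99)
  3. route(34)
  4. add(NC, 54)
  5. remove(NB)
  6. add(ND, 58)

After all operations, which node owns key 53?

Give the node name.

Answer: NC

Derivation:
Op 1: add NA@44 -> ring=[44:NA]
Op 2: add NB@99 -> ring=[44:NA,99:NB]
Op 3: route key 34: smallest pos >= 34 is 44 -> NA
Op 4: add NC@54 -> ring=[44:NA,54:NC,99:NB]
Op 5: remove NB -> ring=[44:NA,54:NC]
Op 6: add ND@58 -> ring=[44:NA,54:NC,58:ND]
Final route key 53: smallest pos >= 53 is 54 -> NC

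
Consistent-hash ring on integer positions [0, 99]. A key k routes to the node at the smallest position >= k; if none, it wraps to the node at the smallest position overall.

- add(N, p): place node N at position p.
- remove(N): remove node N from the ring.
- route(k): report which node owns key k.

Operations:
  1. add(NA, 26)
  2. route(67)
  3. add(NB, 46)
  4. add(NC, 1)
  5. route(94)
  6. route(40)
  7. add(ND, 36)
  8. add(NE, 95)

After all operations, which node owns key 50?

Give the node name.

Op 1: add NA@26 -> ring=[26:NA]
Op 2: route key 67: none >= 67, wrap to smallest pos 26 -> NA
Op 3: add NB@46 -> ring=[26:NA,46:NB]
Op 4: add NC@1 -> ring=[1:NC,26:NA,46:NB]
Op 5: route key 94: none >= 94, wrap to smallest pos 1 -> NC
Op 6: route key 40: smallest pos >= 40 is 46 -> NB
Op 7: add ND@36 -> ring=[1:NC,26:NA,36:ND,46:NB]
Op 8: add NE@95 -> ring=[1:NC,26:NA,36:ND,46:NB,95:NE]
Final route key 50: smallest pos >= 50 is 95 -> NE

Answer: NE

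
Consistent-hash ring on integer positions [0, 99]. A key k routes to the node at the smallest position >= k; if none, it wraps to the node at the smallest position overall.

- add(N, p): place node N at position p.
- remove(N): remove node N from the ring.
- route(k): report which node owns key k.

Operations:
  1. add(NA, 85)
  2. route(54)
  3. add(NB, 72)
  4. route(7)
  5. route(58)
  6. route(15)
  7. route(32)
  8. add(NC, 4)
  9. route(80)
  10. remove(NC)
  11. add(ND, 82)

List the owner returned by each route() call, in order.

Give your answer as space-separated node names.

Answer: NA NB NB NB NB NA

Derivation:
Op 1: add NA@85 -> ring=[85:NA]
Op 2: route key 54: smallest pos >= 54 is 85 -> NA
Op 3: add NB@72 -> ring=[72:NB,85:NA]
Op 4: route key 7: smallest pos >= 7 is 72 -> NB
Op 5: route key 58: smallest pos >= 58 is 72 -> NB
Op 6: route key 15: smallest pos >= 15 is 72 -> NB
Op 7: route key 32: smallest pos >= 32 is 72 -> NB
Op 8: add NC@4 -> ring=[4:NC,72:NB,85:NA]
Op 9: route key 80: smallest pos >= 80 is 85 -> NA
Op 10: remove NC -> ring=[72:NB,85:NA]
Op 11: add ND@82 -> ring=[72:NB,82:ND,85:NA]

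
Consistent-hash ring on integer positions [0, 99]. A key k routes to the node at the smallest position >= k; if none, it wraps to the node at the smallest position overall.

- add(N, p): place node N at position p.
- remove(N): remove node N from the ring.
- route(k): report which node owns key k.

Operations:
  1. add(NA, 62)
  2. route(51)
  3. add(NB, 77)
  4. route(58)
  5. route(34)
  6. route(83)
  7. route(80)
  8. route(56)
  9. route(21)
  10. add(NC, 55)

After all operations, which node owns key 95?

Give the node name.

Answer: NC

Derivation:
Op 1: add NA@62 -> ring=[62:NA]
Op 2: route key 51: smallest pos >= 51 is 62 -> NA
Op 3: add NB@77 -> ring=[62:NA,77:NB]
Op 4: route key 58: smallest pos >= 58 is 62 -> NA
Op 5: route key 34: smallest pos >= 34 is 62 -> NA
Op 6: route key 83: none >= 83, wrap to smallest pos 62 -> NA
Op 7: route key 80: none >= 80, wrap to smallest pos 62 -> NA
Op 8: route key 56: smallest pos >= 56 is 62 -> NA
Op 9: route key 21: smallest pos >= 21 is 62 -> NA
Op 10: add NC@55 -> ring=[55:NC,62:NA,77:NB]
Final route key 95: none >= 95, wrap to smallest pos 55 -> NC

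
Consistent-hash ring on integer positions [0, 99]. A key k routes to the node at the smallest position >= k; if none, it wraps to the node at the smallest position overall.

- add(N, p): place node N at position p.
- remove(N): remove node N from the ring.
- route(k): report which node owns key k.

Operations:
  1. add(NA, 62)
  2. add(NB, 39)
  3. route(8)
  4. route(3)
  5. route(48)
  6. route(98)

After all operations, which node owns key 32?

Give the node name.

Op 1: add NA@62 -> ring=[62:NA]
Op 2: add NB@39 -> ring=[39:NB,62:NA]
Op 3: route key 8: smallest pos >= 8 is 39 -> NB
Op 4: route key 3: smallest pos >= 3 is 39 -> NB
Op 5: route key 48: smallest pos >= 48 is 62 -> NA
Op 6: route key 98: none >= 98, wrap to smallest pos 39 -> NB
Final route key 32: smallest pos >= 32 is 39 -> NB

Answer: NB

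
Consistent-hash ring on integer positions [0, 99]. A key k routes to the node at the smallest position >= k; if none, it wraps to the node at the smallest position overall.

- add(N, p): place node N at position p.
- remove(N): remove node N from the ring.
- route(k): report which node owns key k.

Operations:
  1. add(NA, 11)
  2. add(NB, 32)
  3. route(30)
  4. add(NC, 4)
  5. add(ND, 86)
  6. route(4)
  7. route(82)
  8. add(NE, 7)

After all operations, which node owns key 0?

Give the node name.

Answer: NC

Derivation:
Op 1: add NA@11 -> ring=[11:NA]
Op 2: add NB@32 -> ring=[11:NA,32:NB]
Op 3: route key 30: smallest pos >= 30 is 32 -> NB
Op 4: add NC@4 -> ring=[4:NC,11:NA,32:NB]
Op 5: add ND@86 -> ring=[4:NC,11:NA,32:NB,86:ND]
Op 6: route key 4: smallest pos >= 4 is 4 -> NC
Op 7: route key 82: smallest pos >= 82 is 86 -> ND
Op 8: add NE@7 -> ring=[4:NC,7:NE,11:NA,32:NB,86:ND]
Final route key 0: smallest pos >= 0 is 4 -> NC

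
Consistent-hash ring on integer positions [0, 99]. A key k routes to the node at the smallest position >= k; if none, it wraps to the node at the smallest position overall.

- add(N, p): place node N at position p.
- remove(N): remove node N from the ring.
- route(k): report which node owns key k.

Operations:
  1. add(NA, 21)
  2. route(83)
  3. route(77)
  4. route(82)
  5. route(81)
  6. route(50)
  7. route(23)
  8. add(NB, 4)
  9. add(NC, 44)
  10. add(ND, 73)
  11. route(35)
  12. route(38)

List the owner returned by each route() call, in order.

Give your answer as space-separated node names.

Op 1: add NA@21 -> ring=[21:NA]
Op 2: route key 83: none >= 83, wrap to smallest pos 21 -> NA
Op 3: route key 77: none >= 77, wrap to smallest pos 21 -> NA
Op 4: route key 82: none >= 82, wrap to smallest pos 21 -> NA
Op 5: route key 81: none >= 81, wrap to smallest pos 21 -> NA
Op 6: route key 50: none >= 50, wrap to smallest pos 21 -> NA
Op 7: route key 23: none >= 23, wrap to smallest pos 21 -> NA
Op 8: add NB@4 -> ring=[4:NB,21:NA]
Op 9: add NC@44 -> ring=[4:NB,21:NA,44:NC]
Op 10: add ND@73 -> ring=[4:NB,21:NA,44:NC,73:ND]
Op 11: route key 35: smallest pos >= 35 is 44 -> NC
Op 12: route key 38: smallest pos >= 38 is 44 -> NC

Answer: NA NA NA NA NA NA NC NC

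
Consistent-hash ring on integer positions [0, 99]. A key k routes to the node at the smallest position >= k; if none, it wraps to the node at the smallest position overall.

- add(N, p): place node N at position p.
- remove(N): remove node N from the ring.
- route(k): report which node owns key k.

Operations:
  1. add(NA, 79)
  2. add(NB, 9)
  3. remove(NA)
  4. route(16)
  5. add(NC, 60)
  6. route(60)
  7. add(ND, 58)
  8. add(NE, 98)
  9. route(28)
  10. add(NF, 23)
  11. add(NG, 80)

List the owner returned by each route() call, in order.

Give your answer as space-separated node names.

Answer: NB NC ND

Derivation:
Op 1: add NA@79 -> ring=[79:NA]
Op 2: add NB@9 -> ring=[9:NB,79:NA]
Op 3: remove NA -> ring=[9:NB]
Op 4: route key 16: none >= 16, wrap to smallest pos 9 -> NB
Op 5: add NC@60 -> ring=[9:NB,60:NC]
Op 6: route key 60: smallest pos >= 60 is 60 -> NC
Op 7: add ND@58 -> ring=[9:NB,58:ND,60:NC]
Op 8: add NE@98 -> ring=[9:NB,58:ND,60:NC,98:NE]
Op 9: route key 28: smallest pos >= 28 is 58 -> ND
Op 10: add NF@23 -> ring=[9:NB,23:NF,58:ND,60:NC,98:NE]
Op 11: add NG@80 -> ring=[9:NB,23:NF,58:ND,60:NC,80:NG,98:NE]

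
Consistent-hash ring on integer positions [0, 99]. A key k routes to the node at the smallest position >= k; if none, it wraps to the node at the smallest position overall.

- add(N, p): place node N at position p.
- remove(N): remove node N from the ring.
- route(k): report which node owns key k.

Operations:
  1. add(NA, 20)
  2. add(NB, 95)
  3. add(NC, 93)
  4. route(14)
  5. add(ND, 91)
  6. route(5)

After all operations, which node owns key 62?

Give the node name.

Op 1: add NA@20 -> ring=[20:NA]
Op 2: add NB@95 -> ring=[20:NA,95:NB]
Op 3: add NC@93 -> ring=[20:NA,93:NC,95:NB]
Op 4: route key 14: smallest pos >= 14 is 20 -> NA
Op 5: add ND@91 -> ring=[20:NA,91:ND,93:NC,95:NB]
Op 6: route key 5: smallest pos >= 5 is 20 -> NA
Final route key 62: smallest pos >= 62 is 91 -> ND

Answer: ND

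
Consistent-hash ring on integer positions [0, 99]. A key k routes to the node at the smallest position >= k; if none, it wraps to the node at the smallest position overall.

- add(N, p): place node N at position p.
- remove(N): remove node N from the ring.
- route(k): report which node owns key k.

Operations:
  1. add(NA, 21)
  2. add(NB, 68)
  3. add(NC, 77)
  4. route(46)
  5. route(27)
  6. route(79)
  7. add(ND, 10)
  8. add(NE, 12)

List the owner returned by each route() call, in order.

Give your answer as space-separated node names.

Op 1: add NA@21 -> ring=[21:NA]
Op 2: add NB@68 -> ring=[21:NA,68:NB]
Op 3: add NC@77 -> ring=[21:NA,68:NB,77:NC]
Op 4: route key 46: smallest pos >= 46 is 68 -> NB
Op 5: route key 27: smallest pos >= 27 is 68 -> NB
Op 6: route key 79: none >= 79, wrap to smallest pos 21 -> NA
Op 7: add ND@10 -> ring=[10:ND,21:NA,68:NB,77:NC]
Op 8: add NE@12 -> ring=[10:ND,12:NE,21:NA,68:NB,77:NC]

Answer: NB NB NA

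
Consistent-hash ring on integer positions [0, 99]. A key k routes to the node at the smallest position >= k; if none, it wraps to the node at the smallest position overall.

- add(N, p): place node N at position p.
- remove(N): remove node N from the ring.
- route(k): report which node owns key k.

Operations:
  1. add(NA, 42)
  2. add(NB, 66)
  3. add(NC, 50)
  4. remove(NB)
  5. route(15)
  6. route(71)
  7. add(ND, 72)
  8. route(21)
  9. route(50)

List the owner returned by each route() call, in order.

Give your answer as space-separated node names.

Answer: NA NA NA NC

Derivation:
Op 1: add NA@42 -> ring=[42:NA]
Op 2: add NB@66 -> ring=[42:NA,66:NB]
Op 3: add NC@50 -> ring=[42:NA,50:NC,66:NB]
Op 4: remove NB -> ring=[42:NA,50:NC]
Op 5: route key 15: smallest pos >= 15 is 42 -> NA
Op 6: route key 71: none >= 71, wrap to smallest pos 42 -> NA
Op 7: add ND@72 -> ring=[42:NA,50:NC,72:ND]
Op 8: route key 21: smallest pos >= 21 is 42 -> NA
Op 9: route key 50: smallest pos >= 50 is 50 -> NC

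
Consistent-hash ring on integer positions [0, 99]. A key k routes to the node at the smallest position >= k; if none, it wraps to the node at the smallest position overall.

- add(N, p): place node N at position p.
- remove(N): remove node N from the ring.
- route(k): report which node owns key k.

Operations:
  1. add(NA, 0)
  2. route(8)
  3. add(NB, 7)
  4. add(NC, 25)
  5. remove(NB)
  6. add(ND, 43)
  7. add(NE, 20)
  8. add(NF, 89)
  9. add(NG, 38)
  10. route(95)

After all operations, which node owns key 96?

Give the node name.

Op 1: add NA@0 -> ring=[0:NA]
Op 2: route key 8: none >= 8, wrap to smallest pos 0 -> NA
Op 3: add NB@7 -> ring=[0:NA,7:NB]
Op 4: add NC@25 -> ring=[0:NA,7:NB,25:NC]
Op 5: remove NB -> ring=[0:NA,25:NC]
Op 6: add ND@43 -> ring=[0:NA,25:NC,43:ND]
Op 7: add NE@20 -> ring=[0:NA,20:NE,25:NC,43:ND]
Op 8: add NF@89 -> ring=[0:NA,20:NE,25:NC,43:ND,89:NF]
Op 9: add NG@38 -> ring=[0:NA,20:NE,25:NC,38:NG,43:ND,89:NF]
Op 10: route key 95: none >= 95, wrap to smallest pos 0 -> NA
Final route key 96: none >= 96, wrap to smallest pos 0 -> NA

Answer: NA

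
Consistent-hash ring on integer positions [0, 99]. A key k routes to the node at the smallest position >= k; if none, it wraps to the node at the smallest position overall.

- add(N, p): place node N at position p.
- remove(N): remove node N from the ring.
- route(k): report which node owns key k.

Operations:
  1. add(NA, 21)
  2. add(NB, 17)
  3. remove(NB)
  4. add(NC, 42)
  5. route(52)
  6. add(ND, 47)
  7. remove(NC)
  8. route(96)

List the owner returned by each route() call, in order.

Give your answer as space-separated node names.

Answer: NA NA

Derivation:
Op 1: add NA@21 -> ring=[21:NA]
Op 2: add NB@17 -> ring=[17:NB,21:NA]
Op 3: remove NB -> ring=[21:NA]
Op 4: add NC@42 -> ring=[21:NA,42:NC]
Op 5: route key 52: none >= 52, wrap to smallest pos 21 -> NA
Op 6: add ND@47 -> ring=[21:NA,42:NC,47:ND]
Op 7: remove NC -> ring=[21:NA,47:ND]
Op 8: route key 96: none >= 96, wrap to smallest pos 21 -> NA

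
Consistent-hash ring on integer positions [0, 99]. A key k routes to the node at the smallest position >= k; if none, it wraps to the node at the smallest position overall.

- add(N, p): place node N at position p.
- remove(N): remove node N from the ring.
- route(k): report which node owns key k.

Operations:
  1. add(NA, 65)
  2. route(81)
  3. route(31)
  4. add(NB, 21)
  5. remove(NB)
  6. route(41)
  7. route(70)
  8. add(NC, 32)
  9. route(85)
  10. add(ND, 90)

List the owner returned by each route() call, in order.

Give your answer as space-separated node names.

Op 1: add NA@65 -> ring=[65:NA]
Op 2: route key 81: none >= 81, wrap to smallest pos 65 -> NA
Op 3: route key 31: smallest pos >= 31 is 65 -> NA
Op 4: add NB@21 -> ring=[21:NB,65:NA]
Op 5: remove NB -> ring=[65:NA]
Op 6: route key 41: smallest pos >= 41 is 65 -> NA
Op 7: route key 70: none >= 70, wrap to smallest pos 65 -> NA
Op 8: add NC@32 -> ring=[32:NC,65:NA]
Op 9: route key 85: none >= 85, wrap to smallest pos 32 -> NC
Op 10: add ND@90 -> ring=[32:NC,65:NA,90:ND]

Answer: NA NA NA NA NC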